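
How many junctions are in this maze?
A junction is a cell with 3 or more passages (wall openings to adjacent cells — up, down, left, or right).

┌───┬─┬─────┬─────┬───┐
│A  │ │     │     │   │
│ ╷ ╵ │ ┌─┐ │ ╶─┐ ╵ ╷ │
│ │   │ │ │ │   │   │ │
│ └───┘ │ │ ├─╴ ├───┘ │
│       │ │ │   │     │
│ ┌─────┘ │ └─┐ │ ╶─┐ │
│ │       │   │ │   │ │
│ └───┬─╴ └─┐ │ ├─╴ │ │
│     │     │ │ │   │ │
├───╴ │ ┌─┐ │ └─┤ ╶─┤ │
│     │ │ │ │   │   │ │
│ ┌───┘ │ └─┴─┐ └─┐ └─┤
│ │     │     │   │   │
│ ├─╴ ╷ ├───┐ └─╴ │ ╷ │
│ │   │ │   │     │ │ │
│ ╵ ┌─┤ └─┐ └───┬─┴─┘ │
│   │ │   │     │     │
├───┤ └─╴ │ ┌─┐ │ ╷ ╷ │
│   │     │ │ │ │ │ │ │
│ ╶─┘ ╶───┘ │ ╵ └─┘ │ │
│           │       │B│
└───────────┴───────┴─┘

Checking each cell for number of passages:

Junctions found (3+ passages):
  (2, 0): 3 passages
  (2, 7): 3 passages
  (2, 10): 3 passages
  (3, 4): 3 passages
  (4, 4): 3 passages
  (6, 2): 3 passages
  (6, 3): 3 passages
  (6, 9): 3 passages
  (8, 5): 3 passages
  (8, 9): 3 passages
  (8, 10): 3 passages
  (9, 2): 3 passages
  (10, 2): 3 passages
  (10, 7): 3 passages
Total junctions: 14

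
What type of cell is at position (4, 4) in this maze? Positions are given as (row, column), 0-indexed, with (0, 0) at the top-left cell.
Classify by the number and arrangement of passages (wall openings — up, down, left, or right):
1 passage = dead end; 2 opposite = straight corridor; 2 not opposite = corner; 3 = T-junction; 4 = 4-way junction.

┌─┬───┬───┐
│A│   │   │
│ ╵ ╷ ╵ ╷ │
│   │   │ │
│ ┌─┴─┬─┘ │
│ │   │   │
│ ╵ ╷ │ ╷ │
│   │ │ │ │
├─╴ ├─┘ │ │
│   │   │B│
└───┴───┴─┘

Checking cell at (4, 4):
Number of passages: 1
Cell type: dead end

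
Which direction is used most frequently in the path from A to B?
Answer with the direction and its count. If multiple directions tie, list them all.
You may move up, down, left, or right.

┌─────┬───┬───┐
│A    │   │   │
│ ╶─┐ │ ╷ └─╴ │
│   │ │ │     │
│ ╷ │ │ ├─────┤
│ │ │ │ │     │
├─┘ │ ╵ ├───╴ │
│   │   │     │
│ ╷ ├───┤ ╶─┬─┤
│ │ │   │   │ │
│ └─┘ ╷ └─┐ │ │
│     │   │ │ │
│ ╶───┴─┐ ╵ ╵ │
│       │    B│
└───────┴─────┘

Directions: down, right, down, down, left, down, down, right, right, up, right, down, right, down, right, right
Counts: {'down': 7, 'right': 7, 'left': 1, 'up': 1}
Most common: down and right (tied at 7 times each)

Solution:

┌─────┬───┬───┐
│A    │   │   │
│ ╶─┐ │ ╷ └─╴ │
│↳ ↓│ │ │     │
│ ╷ │ │ ├─────┤
│ │↓│ │ │     │
├─┘ │ ╵ ├───╴ │
│↓ ↲│   │     │
│ ╷ ├───┤ ╶─┬─┤
│↓│ │↱ ↓│   │ │
│ └─┘ ╷ └─┐ │ │
│↳ → ↑│↳ ↓│ │ │
│ ╶───┴─┐ ╵ ╵ │
│       │↳ → B│
└───────┴─────┘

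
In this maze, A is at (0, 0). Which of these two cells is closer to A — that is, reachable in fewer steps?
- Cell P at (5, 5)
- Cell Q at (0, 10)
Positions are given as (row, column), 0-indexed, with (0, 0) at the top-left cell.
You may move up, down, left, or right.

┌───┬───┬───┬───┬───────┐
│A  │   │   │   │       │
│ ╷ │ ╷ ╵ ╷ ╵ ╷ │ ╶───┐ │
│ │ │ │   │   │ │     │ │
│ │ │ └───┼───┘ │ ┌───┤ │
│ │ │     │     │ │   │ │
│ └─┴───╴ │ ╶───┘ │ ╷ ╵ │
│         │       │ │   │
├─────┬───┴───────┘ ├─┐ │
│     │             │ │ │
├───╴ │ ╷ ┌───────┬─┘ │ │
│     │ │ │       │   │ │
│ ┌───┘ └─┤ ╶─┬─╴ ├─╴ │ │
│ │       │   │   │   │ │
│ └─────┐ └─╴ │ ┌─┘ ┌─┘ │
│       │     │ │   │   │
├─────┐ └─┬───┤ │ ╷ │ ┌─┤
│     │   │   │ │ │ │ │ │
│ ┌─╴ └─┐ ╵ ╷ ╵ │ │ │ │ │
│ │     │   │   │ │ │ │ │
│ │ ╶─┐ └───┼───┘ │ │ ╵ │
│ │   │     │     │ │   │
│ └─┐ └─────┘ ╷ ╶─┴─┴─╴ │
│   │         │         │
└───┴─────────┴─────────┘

Shortest path A → P at (5, 5): 58 steps
Shortest path A → Q at (0, 10): 34 steps

Q is closer (34 steps vs 58 steps).

Path to P:

┌───┬───┬───┬───┬───────┐
│A  │↱ ↓│↱ ↓│↱ ↓│↱ → → ↓│
│ ╷ │ ╷ ╵ ╷ ╵ ╷ │ ╶───┐ │
│↓│ │↑│↳ ↑│↳ ↑│↓│↑    │↓│
│ │ │ └───┼───┘ │ ┌───┤ │
│↓│ │↑ ← ↰│↓ ← ↲│↑│↓ ↰│↓│
│ └─┴───╴ │ ╶───┘ │ ╷ ╵ │
│↳ → → → ↑│↳ → → ↑│↓│↑ ↲│
├─────┬───┴───────┘ ├─┐ │
│     │↓ ← ← ← ← ← ↲│ │ │
├───╴ │ ╷ ┌───────┬─┘ │ │
│     │↓│ │P      │   │ │
│ ┌───┘ └─┤ ╶─┬─╴ ├─╴ │ │
│ │    ↳ ↓│↑ ↰│   │   │ │
│ └─────┐ └─╴ │ ┌─┘ ┌─┘ │
│       │↳ → ↑│ │   │   │
├─────┐ └─┬───┤ │ ╷ │ ┌─┤
│     │   │   │ │ │ │ │ │
│ ┌─╴ └─┐ ╵ ╷ ╵ │ │ │ │ │
│ │     │   │   │ │ │ │ │
│ │ ╶─┐ └───┼───┘ │ │ ╵ │
│ │   │     │     │ │   │
│ └─┐ └─────┘ ╷ ╶─┴─┴─╴ │
│   │         │         │
└───┴─────────┴─────────┘

Path to Q:

┌───┬───┬───┬───┬───────┐
│A  │↱ ↓│↱ ↓│↱ ↓│↱ → Q  │
│ ╷ │ ╷ ╵ ╷ ╵ ╷ │ ╶───┐ │
│↓│ │↑│↳ ↑│↳ ↑│↓│↑    │ │
│ │ │ └───┼───┘ │ ┌───┤ │
│↓│ │↑ ← ↰│↓ ← ↲│↑│   │ │
│ └─┴───╴ │ ╶───┘ │ ╷ ╵ │
│↳ → → → ↑│↳ → → ↑│ │   │
├─────┬───┴───────┘ ├─┐ │
│     │             │ │ │
├───╴ │ ╷ ┌───────┬─┘ │ │
│     │ │ │       │   │ │
│ ┌───┘ └─┤ ╶─┬─╴ ├─╴ │ │
│ │       │   │   │   │ │
│ └─────┐ └─╴ │ ┌─┘ ┌─┘ │
│       │     │ │   │   │
├─────┐ └─┬───┤ │ ╷ │ ┌─┤
│     │   │   │ │ │ │ │ │
│ ┌─╴ └─┐ ╵ ╷ ╵ │ │ │ │ │
│ │     │   │   │ │ │ │ │
│ │ ╶─┐ └───┼───┘ │ │ ╵ │
│ │   │     │     │ │   │
│ └─┐ └─────┘ ╷ ╶─┴─┴─╴ │
│   │         │         │
└───┴─────────┴─────────┘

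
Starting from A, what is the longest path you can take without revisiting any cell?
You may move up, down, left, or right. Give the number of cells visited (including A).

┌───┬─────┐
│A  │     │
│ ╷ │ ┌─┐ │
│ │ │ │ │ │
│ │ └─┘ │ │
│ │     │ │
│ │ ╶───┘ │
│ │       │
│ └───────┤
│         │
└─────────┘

Finding longest simple path using DFS:
Start: (0, 0)
Longest path visits 14 cells
Path: A → right → down → down → down → right → right → right → up → up → up → left → left → down

Solution:

┌───┬─────┐
│A ↓│↓ ← ↰│
│ ╷ │ ┌─┐ │
│ │↓│B│ │↑│
│ │ └─┘ │ │
│ │↓    │↑│
│ │ ╶───┘ │
│ │↳ → → ↑│
│ └───────┤
│         │
└─────────┘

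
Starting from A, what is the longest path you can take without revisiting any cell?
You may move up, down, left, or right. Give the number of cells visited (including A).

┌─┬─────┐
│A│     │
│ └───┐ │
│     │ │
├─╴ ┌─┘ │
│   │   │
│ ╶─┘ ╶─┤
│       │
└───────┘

Finding longest simple path using DFS:
Start: (0, 0)
Longest path visits 14 cells
Path: A → down → right → down → left → down → right → right → up → right → up → up → left → left

Solution:

┌─┬─────┐
│A│B ← ↰│
│ └───┐ │
│↳ ↓  │↑│
├─╴ ┌─┘ │
│↓ ↲│↱ ↑│
│ ╶─┘ ╶─┤
│↳ → ↑  │
└───────┘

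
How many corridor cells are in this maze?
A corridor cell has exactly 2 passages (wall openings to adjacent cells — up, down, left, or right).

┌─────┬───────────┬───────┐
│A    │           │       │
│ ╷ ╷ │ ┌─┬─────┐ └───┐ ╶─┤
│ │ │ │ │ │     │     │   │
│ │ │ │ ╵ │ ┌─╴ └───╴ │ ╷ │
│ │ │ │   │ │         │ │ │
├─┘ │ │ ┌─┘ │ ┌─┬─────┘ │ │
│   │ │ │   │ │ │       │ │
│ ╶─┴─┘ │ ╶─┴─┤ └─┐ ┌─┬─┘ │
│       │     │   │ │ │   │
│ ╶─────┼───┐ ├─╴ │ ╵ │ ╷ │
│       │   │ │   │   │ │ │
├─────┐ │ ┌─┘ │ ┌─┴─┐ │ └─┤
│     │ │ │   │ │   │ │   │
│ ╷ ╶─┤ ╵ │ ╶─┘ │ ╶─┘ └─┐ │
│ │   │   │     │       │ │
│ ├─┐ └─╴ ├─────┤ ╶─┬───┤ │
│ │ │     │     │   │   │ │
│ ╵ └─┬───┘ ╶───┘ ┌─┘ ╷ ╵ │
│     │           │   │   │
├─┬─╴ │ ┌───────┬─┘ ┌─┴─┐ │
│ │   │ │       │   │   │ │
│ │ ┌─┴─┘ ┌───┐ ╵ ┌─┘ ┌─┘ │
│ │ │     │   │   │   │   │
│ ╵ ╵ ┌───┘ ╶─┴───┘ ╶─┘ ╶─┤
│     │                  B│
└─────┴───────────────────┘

Counting cells with exactly 2 passages:
Total corridor cells: 125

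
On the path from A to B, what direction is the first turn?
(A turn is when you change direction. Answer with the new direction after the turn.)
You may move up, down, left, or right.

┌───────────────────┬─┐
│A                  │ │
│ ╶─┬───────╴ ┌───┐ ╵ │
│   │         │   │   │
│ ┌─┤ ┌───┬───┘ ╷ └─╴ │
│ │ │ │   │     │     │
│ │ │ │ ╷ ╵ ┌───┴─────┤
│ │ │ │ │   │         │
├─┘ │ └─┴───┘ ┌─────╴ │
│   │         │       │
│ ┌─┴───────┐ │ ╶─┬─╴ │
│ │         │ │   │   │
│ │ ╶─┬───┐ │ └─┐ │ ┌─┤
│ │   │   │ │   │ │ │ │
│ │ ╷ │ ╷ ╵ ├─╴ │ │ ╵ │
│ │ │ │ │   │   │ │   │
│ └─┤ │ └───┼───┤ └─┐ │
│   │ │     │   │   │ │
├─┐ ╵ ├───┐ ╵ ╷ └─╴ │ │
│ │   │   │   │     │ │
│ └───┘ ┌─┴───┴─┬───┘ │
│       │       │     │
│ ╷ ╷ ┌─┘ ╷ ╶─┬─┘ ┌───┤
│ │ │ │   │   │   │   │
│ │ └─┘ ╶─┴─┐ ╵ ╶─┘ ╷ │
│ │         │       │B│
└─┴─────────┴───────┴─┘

Directions: right, right, right, right, right, right, down, left, left, left, left, down, down, down, right, right, right, right, up, right, right, right, right, down, down, left, down, down, right, down, down, down, left, left, down, left, down, right, right, up, right, down
First turn direction: down

Solution:

┌───────────────────┬─┐
│A → → → → → ↓      │ │
│ ╶─┬───────╴ ┌───┐ ╵ │
│   │↓ ← ← ← ↲│   │   │
│ ┌─┤ ┌───┬───┘ ╷ └─╴ │
│ │ │↓│   │     │     │
│ │ │ │ ╷ ╵ ┌───┴─────┤
│ │ │↓│ │   │↱ → → → ↓│
├─┘ │ └─┴───┘ ┌─────╴ │
│   │↳ → → → ↑│      ↓│
│ ┌─┴───────┐ │ ╶─┬─╴ │
│ │         │ │   │↓ ↲│
│ │ ╶─┬───┐ │ └─┐ │ ┌─┤
│ │   │   │ │   │ │↓│ │
│ │ ╷ │ ╷ ╵ ├─╴ │ │ ╵ │
│ │ │ │ │   │   │ │↳ ↓│
│ └─┤ │ └───┼───┤ └─┐ │
│   │ │     │   │   │↓│
├─┐ ╵ ├───┐ ╵ ╷ └─╴ │ │
│ │   │   │   │     │↓│
│ └───┘ ┌─┴───┴─┬───┘ │
│       │       │↓ ← ↲│
│ ╷ ╷ ┌─┘ ╷ ╶─┬─┘ ┌───┤
│ │ │ │   │   │↓ ↲│↱ ↓│
│ │ └─┘ ╶─┴─┐ ╵ ╶─┘ ╷ │
│ │         │  ↳ → ↑│B│
└─┴─────────┴───────┴─┘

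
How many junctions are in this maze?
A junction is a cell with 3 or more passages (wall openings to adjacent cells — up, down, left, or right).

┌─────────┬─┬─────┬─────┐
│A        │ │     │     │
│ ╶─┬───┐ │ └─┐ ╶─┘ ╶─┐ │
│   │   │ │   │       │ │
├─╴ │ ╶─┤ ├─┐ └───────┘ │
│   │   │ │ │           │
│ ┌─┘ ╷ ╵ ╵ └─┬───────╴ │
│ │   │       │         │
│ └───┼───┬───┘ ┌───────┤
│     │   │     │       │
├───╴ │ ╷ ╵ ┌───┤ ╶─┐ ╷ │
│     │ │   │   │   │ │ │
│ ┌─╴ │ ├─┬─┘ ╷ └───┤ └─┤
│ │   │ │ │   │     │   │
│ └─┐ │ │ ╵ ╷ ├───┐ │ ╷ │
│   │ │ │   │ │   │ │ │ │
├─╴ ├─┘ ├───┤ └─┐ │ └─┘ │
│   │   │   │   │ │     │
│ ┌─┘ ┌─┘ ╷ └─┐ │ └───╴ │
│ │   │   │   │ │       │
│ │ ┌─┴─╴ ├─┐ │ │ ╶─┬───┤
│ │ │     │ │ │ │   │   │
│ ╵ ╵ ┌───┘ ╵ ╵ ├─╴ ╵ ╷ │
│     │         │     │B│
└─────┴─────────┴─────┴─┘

Checking each cell for number of passages:

Junctions found (3+ passages):
  (0, 7): 3 passages
  (1, 9): 3 passages
  (2, 2): 3 passages
  (2, 11): 3 passages
  (3, 4): 3 passages
  (3, 5): 3 passages
  (4, 10): 3 passages
  (5, 2): 3 passages
  (6, 2): 3 passages
  (6, 6): 3 passages
  (6, 10): 3 passages
  (8, 11): 3 passages
  (9, 4): 3 passages
  (9, 8): 3 passages
  (11, 1): 3 passages
  (11, 5): 3 passages
  (11, 6): 3 passages
  (11, 9): 3 passages
Total junctions: 18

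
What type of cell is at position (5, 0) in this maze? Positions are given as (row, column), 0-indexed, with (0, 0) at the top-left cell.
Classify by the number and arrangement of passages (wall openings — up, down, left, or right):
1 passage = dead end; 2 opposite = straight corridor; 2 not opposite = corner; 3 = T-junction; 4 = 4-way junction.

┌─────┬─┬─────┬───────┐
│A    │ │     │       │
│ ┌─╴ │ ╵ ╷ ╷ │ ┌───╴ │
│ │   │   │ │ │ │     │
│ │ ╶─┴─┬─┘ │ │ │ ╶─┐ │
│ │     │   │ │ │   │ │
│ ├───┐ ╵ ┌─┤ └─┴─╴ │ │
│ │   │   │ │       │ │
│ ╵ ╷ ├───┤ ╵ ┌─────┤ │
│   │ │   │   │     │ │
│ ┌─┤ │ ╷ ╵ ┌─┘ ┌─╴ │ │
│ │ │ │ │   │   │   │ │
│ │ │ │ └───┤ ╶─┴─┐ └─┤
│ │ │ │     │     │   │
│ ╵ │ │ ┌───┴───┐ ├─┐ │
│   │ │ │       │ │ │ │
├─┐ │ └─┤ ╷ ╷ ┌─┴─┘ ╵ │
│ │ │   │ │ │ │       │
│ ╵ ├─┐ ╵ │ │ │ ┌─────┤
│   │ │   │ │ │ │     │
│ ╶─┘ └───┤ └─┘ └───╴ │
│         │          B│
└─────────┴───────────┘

Checking cell at (5, 0):
Number of passages: 2
Cell type: straight corridor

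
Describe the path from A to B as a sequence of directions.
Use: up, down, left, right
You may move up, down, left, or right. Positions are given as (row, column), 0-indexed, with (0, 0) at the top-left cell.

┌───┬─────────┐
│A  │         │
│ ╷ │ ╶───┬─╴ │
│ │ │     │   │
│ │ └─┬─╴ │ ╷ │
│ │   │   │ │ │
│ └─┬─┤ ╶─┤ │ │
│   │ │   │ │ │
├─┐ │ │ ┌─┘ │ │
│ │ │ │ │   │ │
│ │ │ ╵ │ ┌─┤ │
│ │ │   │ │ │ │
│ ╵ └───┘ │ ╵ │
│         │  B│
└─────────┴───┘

Finding the path and converting it to directions:
Path through cells: (0,0) → (1,0) → (2,0) → (3,0) → (3,1) → (4,1) → (5,1) → (6,1) → (6,2) → (6,3) → (6,4) → (5,4) → (4,4) → (4,5) → (3,5) → (2,5) → (1,5) → (1,6) → (2,6) → (3,6) → (4,6) → (5,6) → (6,6)
Directions: down, down, down, right, down, down, down, right, right, right, up, up, right, up, up, up, right, down, down, down, down, down

Solution:

┌───┬─────────┐
│A  │         │
│ ╷ │ ╶───┬─╴ │
│↓│ │     │↱ ↓│
│ │ └─┬─╴ │ ╷ │
│↓│   │   │↑│↓│
│ └─┬─┤ ╶─┤ │ │
│↳ ↓│ │   │↑│↓│
├─┐ │ │ ┌─┘ │ │
│ │↓│ │ │↱ ↑│↓│
│ │ │ ╵ │ ┌─┤ │
│ │↓│   │↑│ │↓│
│ ╵ └───┘ │ ╵ │
│  ↳ → → ↑│  B│
└─────────┴───┘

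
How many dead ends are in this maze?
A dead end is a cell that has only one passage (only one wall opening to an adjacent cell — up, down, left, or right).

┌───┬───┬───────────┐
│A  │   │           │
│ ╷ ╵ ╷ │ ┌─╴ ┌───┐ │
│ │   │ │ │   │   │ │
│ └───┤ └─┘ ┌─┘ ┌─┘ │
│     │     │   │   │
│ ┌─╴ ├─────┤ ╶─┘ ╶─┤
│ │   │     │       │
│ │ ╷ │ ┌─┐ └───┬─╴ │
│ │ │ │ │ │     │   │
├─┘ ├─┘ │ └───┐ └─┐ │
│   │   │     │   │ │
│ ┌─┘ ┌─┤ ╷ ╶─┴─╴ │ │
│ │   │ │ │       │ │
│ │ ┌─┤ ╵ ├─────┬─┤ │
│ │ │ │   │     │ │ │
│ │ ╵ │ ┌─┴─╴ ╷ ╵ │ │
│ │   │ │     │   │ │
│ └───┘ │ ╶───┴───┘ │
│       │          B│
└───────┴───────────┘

Checking each cell for number of passages:

Dead ends found at positions:
  (1, 4)
  (1, 8)
  (4, 0)
  (4, 2)
  (4, 4)
  (4, 8)
  (5, 6)
  (6, 3)
  (7, 2)
  (7, 5)
  (7, 8)
Total dead ends: 11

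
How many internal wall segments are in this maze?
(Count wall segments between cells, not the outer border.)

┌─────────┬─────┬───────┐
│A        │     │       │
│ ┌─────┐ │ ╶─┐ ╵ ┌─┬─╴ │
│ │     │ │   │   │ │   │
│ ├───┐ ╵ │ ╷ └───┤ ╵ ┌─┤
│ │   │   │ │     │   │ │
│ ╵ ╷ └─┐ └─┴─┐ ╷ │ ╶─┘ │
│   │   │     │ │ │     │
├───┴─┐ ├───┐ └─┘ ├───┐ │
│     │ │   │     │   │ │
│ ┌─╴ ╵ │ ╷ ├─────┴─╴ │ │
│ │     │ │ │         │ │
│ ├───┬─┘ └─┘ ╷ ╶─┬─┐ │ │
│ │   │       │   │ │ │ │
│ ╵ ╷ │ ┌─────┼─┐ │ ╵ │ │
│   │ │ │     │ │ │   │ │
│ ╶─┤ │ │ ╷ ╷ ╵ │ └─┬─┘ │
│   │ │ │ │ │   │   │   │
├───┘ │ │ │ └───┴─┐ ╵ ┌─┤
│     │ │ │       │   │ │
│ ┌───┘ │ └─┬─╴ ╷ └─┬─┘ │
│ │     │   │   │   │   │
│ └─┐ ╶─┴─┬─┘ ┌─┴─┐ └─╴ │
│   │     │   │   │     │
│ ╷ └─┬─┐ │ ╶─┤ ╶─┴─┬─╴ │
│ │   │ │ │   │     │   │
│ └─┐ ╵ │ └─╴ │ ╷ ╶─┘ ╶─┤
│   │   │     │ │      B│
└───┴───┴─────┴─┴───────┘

Counting internal wall segments:
Total internal walls: 143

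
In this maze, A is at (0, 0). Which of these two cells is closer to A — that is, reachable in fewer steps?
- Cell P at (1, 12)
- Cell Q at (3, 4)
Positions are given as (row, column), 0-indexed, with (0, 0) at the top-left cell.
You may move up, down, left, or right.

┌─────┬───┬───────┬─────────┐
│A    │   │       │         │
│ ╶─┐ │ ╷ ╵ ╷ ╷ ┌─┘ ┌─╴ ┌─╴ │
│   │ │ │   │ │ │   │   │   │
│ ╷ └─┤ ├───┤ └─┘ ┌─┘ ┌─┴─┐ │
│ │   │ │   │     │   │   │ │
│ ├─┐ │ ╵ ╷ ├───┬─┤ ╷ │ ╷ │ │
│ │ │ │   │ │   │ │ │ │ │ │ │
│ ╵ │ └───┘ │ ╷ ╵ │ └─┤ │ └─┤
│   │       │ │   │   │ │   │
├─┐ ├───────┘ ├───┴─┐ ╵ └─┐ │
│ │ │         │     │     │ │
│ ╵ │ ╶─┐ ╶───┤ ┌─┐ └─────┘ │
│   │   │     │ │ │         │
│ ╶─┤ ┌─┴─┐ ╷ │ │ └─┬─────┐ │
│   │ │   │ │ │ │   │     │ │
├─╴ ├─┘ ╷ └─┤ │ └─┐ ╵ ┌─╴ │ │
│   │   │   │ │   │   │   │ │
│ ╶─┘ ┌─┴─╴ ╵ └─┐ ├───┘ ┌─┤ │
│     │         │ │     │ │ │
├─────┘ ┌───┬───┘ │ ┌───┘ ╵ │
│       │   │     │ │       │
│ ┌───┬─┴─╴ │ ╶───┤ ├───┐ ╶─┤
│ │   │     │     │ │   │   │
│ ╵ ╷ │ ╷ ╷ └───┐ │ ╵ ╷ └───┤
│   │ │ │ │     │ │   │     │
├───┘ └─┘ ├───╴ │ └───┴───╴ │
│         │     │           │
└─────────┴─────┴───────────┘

Shortest path A → P at (1, 12): 35 steps
Shortest path A → Q at (3, 4): 13 steps

Q is closer (13 steps vs 35 steps).

Path to P:

┌─────┬───┬───────┬─────────┐
│A    │↱ ↓│↱ ↓    │↱ → → → ↓│
│ ╶─┐ │ ╷ ╵ ╷ ╷ ┌─┘ ┌─╴ ┌─╴ │
│↳ ↓│ │↑│↳ ↑│↓│ │↱ ↑│   │P ↲│
│ ╷ └─┤ ├───┤ └─┘ ┌─┘ ┌─┴─┐ │
│ │↳ ↓│↑│↓ ↰│↳ → ↑│   │   │ │
│ ├─┐ │ ╵ ╷ ├───┬─┤ ╷ │ ╷ │ │
│ │ │↓│↑ ↲│↑│   │ │ │ │ │ │ │
│ ╵ │ └───┘ │ ╷ ╵ │ └─┤ │ └─┤
│   │↳ → → ↑│ │   │   │ │   │
├─┐ ├───────┘ ├───┴─┐ ╵ └─┐ │
│ │ │         │     │     │ │
│ ╵ │ ╶─┐ ╶───┤ ┌─┐ └─────┘ │
│   │   │     │ │ │         │
│ ╶─┤ ┌─┴─┐ ╷ │ │ └─┬─────┐ │
│   │ │   │ │ │ │   │     │ │
├─╴ ├─┘ ╷ └─┤ │ └─┐ ╵ ┌─╴ │ │
│   │   │   │ │   │   │   │ │
│ ╶─┘ ┌─┴─╴ ╵ └─┐ ├───┘ ┌─┤ │
│     │         │ │     │ │ │
├─────┘ ┌───┬───┘ │ ┌───┘ ╵ │
│       │   │     │ │       │
│ ┌───┬─┴─╴ │ ╶───┤ ├───┐ ╶─┤
│ │   │     │     │ │   │   │
│ ╵ ╷ │ ╷ ╷ └───┐ │ ╵ ╷ └───┤
│   │ │ │ │     │ │   │     │
├───┘ └─┘ ├───╴ │ └───┴───╴ │
│         │     │           │
└─────────┴─────┴───────────┘

Path to Q:

┌─────┬───┬───────┬─────────┐
│A    │   │       │         │
│ ╶─┐ │ ╷ ╵ ╷ ╷ ┌─┘ ┌─╴ ┌─╴ │
│↳ ↓│ │ │   │ │ │   │   │   │
│ ╷ └─┤ ├───┤ └─┘ ┌─┘ ┌─┴─┐ │
│ │↳ ↓│ │↓ ↰│     │   │   │ │
│ ├─┐ │ ╵ ╷ ├───┬─┤ ╷ │ ╷ │ │
│ │ │↓│  Q│↑│   │ │ │ │ │ │ │
│ ╵ │ └───┘ │ ╷ ╵ │ └─┤ │ └─┤
│   │↳ → → ↑│ │   │   │ │   │
├─┐ ├───────┘ ├───┴─┐ ╵ └─┐ │
│ │ │         │     │     │ │
│ ╵ │ ╶─┐ ╶───┤ ┌─┐ └─────┘ │
│   │   │     │ │ │         │
│ ╶─┤ ┌─┴─┐ ╷ │ │ └─┬─────┐ │
│   │ │   │ │ │ │   │     │ │
├─╴ ├─┘ ╷ └─┤ │ └─┐ ╵ ┌─╴ │ │
│   │   │   │ │   │   │   │ │
│ ╶─┘ ┌─┴─╴ ╵ └─┐ ├───┘ ┌─┤ │
│     │         │ │     │ │ │
├─────┘ ┌───┬───┘ │ ┌───┘ ╵ │
│       │   │     │ │       │
│ ┌───┬─┴─╴ │ ╶───┤ ├───┐ ╶─┤
│ │   │     │     │ │   │   │
│ ╵ ╷ │ ╷ ╷ └───┐ │ ╵ ╷ └───┤
│   │ │ │ │     │ │   │     │
├───┘ └─┘ ├───╴ │ └───┴───╴ │
│         │     │           │
└─────────┴─────┴───────────┘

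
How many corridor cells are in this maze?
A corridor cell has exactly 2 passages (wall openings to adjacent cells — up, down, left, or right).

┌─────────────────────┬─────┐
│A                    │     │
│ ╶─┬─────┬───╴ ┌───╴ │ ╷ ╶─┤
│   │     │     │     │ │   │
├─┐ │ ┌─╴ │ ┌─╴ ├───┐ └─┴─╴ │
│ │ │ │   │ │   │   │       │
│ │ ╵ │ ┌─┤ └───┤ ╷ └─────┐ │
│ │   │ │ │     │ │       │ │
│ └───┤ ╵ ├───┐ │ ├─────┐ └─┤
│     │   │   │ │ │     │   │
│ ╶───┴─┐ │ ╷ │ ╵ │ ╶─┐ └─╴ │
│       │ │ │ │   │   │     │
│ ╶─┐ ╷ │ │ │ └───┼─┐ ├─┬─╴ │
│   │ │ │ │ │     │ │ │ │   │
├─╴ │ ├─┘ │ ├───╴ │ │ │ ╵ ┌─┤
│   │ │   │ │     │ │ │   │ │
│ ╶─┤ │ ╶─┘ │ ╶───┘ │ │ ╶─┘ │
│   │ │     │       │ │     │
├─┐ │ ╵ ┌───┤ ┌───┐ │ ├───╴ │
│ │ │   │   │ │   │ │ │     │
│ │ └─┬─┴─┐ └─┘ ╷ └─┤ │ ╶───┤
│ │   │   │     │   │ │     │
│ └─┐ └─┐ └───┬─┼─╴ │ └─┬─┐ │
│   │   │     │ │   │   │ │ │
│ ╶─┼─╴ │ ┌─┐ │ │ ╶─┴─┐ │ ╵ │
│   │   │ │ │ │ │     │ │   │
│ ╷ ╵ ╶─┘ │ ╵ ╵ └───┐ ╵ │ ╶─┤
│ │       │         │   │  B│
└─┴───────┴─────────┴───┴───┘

Counting cells with exactly 2 passages:
Total corridor cells: 150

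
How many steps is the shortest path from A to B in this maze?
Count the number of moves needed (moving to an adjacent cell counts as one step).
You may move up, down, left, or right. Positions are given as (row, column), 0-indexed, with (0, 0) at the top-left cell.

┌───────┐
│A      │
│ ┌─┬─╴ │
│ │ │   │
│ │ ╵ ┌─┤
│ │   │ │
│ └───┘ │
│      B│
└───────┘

Using BFS to find shortest path:
Start: (0, 0), End: (3, 3)
Path found:
(0,0) → (1,0) → (2,0) → (3,0) → (3,1) → (3,2) → (3,3)
Number of steps: 6

Solution:

┌───────┐
│A      │
│ ┌─┬─╴ │
│↓│ │   │
│ │ ╵ ┌─┤
│↓│   │ │
│ └───┘ │
│↳ → → B│
└───────┘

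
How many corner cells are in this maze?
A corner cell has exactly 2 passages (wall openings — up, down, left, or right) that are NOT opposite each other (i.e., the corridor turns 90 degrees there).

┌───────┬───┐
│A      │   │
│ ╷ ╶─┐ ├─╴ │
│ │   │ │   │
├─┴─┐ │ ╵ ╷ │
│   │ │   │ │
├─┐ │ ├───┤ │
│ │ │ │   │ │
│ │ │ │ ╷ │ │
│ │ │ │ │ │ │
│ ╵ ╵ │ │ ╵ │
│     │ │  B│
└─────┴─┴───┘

Counting corner cells (2 non-opposite passages):
Total corners: 15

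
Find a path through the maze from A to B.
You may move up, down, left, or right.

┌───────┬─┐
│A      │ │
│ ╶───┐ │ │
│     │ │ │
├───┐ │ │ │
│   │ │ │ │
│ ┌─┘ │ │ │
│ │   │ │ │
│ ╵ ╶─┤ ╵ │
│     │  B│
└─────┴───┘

Finding the shortest path through the maze:
Path length: 8 steps
Directions: right → right → right → down → down → down → down → right

Solution:

┌───────┬─┐
│A → → ↓│ │
│ ╶───┐ │ │
│     │↓│ │
├───┐ │ │ │
│   │ │↓│ │
│ ┌─┘ │ │ │
│ │   │↓│ │
│ ╵ ╶─┤ ╵ │
│     │↳ B│
└─────┴───┘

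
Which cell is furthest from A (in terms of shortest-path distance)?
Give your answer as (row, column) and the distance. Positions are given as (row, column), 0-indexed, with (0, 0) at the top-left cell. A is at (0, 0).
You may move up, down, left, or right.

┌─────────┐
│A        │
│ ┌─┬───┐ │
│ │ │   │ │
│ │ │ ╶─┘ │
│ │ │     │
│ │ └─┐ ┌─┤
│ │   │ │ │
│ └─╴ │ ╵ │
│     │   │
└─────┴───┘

Computing BFS distances from A to all cells:
Furthest cell: (3, 4)
Distance: 11 steps

Path from A to the furthest cell:

┌─────────┐
│A → → → ↓│
│ ┌─┬───┐ │
│ │ │   │↓│
│ │ │ ╶─┘ │
│ │ │  ↓ ↲│
│ │ └─┐ ┌─┤
│ │   │↓│B│
│ └─╴ │ ╵ │
│     │↳ ↑│
└─────┴───┘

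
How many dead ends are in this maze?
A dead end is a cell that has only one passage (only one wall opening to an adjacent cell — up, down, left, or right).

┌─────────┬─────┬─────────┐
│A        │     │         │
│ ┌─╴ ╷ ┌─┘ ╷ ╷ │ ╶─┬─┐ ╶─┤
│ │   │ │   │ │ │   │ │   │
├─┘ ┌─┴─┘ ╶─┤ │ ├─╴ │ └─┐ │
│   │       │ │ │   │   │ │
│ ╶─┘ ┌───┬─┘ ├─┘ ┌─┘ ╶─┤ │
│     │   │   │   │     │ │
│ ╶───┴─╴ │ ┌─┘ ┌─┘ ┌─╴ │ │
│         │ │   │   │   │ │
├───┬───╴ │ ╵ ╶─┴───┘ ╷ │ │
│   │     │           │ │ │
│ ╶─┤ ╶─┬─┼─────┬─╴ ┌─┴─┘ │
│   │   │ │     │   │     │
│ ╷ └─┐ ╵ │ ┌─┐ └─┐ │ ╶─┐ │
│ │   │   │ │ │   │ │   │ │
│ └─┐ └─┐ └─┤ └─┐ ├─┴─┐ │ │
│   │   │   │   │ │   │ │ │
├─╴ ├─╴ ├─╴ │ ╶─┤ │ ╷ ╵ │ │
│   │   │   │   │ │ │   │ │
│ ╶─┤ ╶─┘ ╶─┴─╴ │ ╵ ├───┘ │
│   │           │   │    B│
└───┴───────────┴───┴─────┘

Checking each cell for number of passages:

Dead ends found at positions:
  (0, 4)
  (0, 12)
  (1, 0)
  (1, 3)
  (1, 10)
  (2, 5)
  (2, 7)
  (2, 11)
  (3, 3)
  (4, 8)
  (5, 1)
  (5, 11)
  (6, 4)
  (6, 8)
  (7, 5)
  (7, 6)
  (7, 9)
  (8, 7)
  (10, 1)
  (10, 10)
Total dead ends: 20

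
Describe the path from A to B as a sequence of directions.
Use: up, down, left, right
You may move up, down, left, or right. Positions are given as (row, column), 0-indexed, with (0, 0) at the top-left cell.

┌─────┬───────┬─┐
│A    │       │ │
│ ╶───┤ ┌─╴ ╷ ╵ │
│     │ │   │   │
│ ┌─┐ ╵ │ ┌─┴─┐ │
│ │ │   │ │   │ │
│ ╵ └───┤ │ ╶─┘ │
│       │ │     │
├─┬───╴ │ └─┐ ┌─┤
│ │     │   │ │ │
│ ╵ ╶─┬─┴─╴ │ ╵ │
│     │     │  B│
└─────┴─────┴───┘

Finding the path and converting it to directions:
Path through cells: (0,0) → (1,0) → (1,1) → (1,2) → (2,2) → (2,3) → (1,3) → (0,3) → (0,4) → (0,5) → (0,6) → (1,6) → (1,7) → (2,7) → (3,7) → (3,6) → (4,6) → (5,6) → (5,7)
Directions: down, right, right, down, right, up, up, right, right, right, down, right, down, down, left, down, down, right

Solution:

┌─────┬───────┬─┐
│A    │↱ → → ↓│ │
│ ╶───┤ ┌─╴ ╷ ╵ │
│↳ → ↓│↑│   │↳ ↓│
│ ┌─┐ ╵ │ ┌─┴─┐ │
│ │ │↳ ↑│ │   │↓│
│ ╵ └───┤ │ ╶─┘ │
│       │ │  ↓ ↲│
├─┬───╴ │ └─┐ ┌─┤
│ │     │   │↓│ │
│ ╵ ╶─┬─┴─╴ │ ╵ │
│     │     │↳ B│
└─────┴─────┴───┘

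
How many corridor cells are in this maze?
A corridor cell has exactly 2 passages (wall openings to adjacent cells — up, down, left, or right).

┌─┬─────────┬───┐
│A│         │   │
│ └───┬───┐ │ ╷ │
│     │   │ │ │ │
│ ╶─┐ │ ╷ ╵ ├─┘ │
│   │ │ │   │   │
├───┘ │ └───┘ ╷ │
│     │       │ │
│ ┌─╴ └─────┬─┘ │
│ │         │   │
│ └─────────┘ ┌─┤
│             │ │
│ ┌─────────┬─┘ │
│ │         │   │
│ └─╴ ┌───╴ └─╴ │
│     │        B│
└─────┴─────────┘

Counting cells with exactly 2 passages:
Total corridor cells: 46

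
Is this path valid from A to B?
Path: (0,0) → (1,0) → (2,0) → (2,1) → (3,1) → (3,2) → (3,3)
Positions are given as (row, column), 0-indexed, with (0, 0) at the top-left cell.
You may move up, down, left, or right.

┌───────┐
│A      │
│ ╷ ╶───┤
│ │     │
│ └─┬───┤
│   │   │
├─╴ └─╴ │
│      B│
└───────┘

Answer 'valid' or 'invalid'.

Checking path validity:
Result: All consecutive moves are passable.

valid

Correct solution:

┌───────┐
│A      │
│ ╷ ╶───┤
│↓│     │
│ └─┬───┤
│↳ ↓│   │
├─╴ └─╴ │
│  ↳ → B│
└───────┘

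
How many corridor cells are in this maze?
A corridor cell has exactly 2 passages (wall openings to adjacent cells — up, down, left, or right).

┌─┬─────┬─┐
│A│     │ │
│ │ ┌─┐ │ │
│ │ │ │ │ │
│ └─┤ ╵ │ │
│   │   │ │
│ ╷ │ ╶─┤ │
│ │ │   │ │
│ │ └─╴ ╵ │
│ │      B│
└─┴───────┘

Counting cells with exactly 2 passages:
Total corridor cells: 17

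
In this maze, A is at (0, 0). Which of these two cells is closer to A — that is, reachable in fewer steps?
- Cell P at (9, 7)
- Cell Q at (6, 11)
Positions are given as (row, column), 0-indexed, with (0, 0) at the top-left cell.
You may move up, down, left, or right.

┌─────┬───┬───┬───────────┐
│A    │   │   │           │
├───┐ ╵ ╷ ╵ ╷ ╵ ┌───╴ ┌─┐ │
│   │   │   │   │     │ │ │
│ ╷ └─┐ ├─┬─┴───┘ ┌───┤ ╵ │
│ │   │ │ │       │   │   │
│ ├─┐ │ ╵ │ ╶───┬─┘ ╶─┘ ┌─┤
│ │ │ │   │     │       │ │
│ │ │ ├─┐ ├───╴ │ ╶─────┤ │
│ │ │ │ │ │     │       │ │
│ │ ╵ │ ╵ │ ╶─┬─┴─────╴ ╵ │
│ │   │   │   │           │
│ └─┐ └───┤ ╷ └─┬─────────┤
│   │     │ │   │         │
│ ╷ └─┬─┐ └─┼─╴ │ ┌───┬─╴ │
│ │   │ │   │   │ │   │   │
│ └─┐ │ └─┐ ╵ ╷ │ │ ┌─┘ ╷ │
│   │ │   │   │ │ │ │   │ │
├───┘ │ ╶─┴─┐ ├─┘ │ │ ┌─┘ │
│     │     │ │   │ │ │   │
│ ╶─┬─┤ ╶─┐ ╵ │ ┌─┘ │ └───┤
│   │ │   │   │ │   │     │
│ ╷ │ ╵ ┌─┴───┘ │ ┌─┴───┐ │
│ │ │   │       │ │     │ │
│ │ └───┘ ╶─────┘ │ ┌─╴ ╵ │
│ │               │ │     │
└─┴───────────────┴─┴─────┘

Shortest path A → P at (9, 7): 74 steps
Shortest path A → Q at (6, 11): 81 steps

P is closer (74 steps vs 81 steps).

Path to P:

┌─────┬───┬───┬───────────┐
│A → ↓│↱ ↓│↱ ↓│↱ → → ↓    │
├───┐ ╵ ╷ ╵ ╷ ╵ ┌───╴ ┌─┐ │
│↓ ↰│↳ ↑│↳ ↑│↳ ↑│↓ ← ↲│ │ │
│ ╷ └─┐ ├─┬─┴───┘ ┌───┤ ╵ │
│↓│↑ ↰│ │ │↓ ← ← ↲│   │   │
│ ├─┐ │ ╵ │ ╶───┬─┘ ╶─┘ ┌─┤
│↓│ │↑│   │↳ → ↓│       │ │
│ │ │ ├─┐ ├───╴ │ ╶─────┤ │
│↓│ │↑│ │ │↓ ← ↲│       │ │
│ │ ╵ │ ╵ │ ╶─┬─┴─────╴ ╵ │
│↓│  ↑│   │↳ ↓│           │
│ └─┐ └───┤ ╷ └─┬─────────┤
│↳ ↓│↑ ← ↰│ │↳ ↓│         │
│ ╷ └─┬─┐ └─┼─╴ │ ┌───┬─╴ │
│ │↳ ↓│ │↑ ↰│↓ ↲│ │   │   │
│ └─┐ │ └─┐ ╵ ╷ │ │ ┌─┘ ╷ │
│   │↓│   │↑ ↲│ │ │ │   │ │
├───┘ │ ╶─┴─┐ ├─┘ │ │ ┌─┘ │
│↓ ← ↲│     │ │P  │ │ │   │
│ ╶─┬─┤ ╶─┐ ╵ │ ┌─┘ │ └───┤
│↳ ↓│ │   │   │↑│   │     │
│ ╷ │ ╵ ┌─┴───┘ │ ┌─┴───┐ │
│ │↓│   │↱ → → ↑│ │     │ │
│ │ └───┘ ╶─────┘ │ ┌─╴ ╵ │
│ │↳ → → ↑        │ │     │
└─┴───────────────┴─┴─────┘

Path to Q:

┌─────┬───┬───┬───────────┐
│A → ↓│↱ ↓│↱ ↓│↱ → → ↓    │
├───┐ ╵ ╷ ╵ ╷ ╵ ┌───╴ ┌─┐ │
│↓ ↰│↳ ↑│↳ ↑│↳ ↑│↓ ← ↲│ │ │
│ ╷ └─┐ ├─┬─┴───┘ ┌───┤ ╵ │
│↓│↑ ↰│ │ │↓ ← ← ↲│   │   │
│ ├─┐ │ ╵ │ ╶───┬─┘ ╶─┘ ┌─┤
│↓│ │↑│   │↳ → ↓│       │ │
│ │ │ ├─┐ ├───╴ │ ╶─────┤ │
│↓│ │↑│ │ │↓ ← ↲│       │ │
│ │ ╵ │ ╵ │ ╶─┬─┴─────╴ ╵ │
│↓│  ↑│   │↳ ↓│           │
│ └─┐ └───┤ ╷ └─┬─────────┤
│↳ ↓│↑ ← ↰│ │↳ ↓│↱ → → Q  │
│ ╷ └─┬─┐ └─┼─╴ │ ┌───┬─╴ │
│ │↳ ↓│ │↑ ↰│↓ ↲│↑│   │   │
│ └─┐ │ └─┐ ╵ ╷ │ │ ┌─┘ ╷ │
│   │↓│   │↑ ↲│ │↑│ │   │ │
├───┘ │ ╶─┴─┐ ├─┘ │ │ ┌─┘ │
│↓ ← ↲│     │ │↱ ↑│ │ │   │
│ ╶─┬─┤ ╶─┐ ╵ │ ┌─┘ │ └───┤
│↳ ↓│ │   │   │↑│   │     │
│ ╷ │ ╵ ┌─┴───┘ │ ┌─┴───┐ │
│ │↓│   │↱ → → ↑│ │     │ │
│ │ └───┘ ╶─────┘ │ ┌─╴ ╵ │
│ │↳ → → ↑        │ │     │
└─┴───────────────┴─┴─────┘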